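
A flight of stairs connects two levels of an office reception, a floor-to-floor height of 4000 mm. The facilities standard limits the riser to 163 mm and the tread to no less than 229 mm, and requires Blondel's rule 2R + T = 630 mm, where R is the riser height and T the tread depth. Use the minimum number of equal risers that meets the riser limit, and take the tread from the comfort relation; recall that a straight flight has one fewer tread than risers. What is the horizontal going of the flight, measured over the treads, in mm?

7440 mm

At most 163 each: 4000/163 = 24.54, giving 25 risers.
Riser R = 4000 / 25 = 160 mm, within the 163 mm limit.
Tread T = 630 − 2 × 160 = 310 mm (≥ 229 mm).
25 risers give 24 treads; going = 24 × 310 = 7440 mm.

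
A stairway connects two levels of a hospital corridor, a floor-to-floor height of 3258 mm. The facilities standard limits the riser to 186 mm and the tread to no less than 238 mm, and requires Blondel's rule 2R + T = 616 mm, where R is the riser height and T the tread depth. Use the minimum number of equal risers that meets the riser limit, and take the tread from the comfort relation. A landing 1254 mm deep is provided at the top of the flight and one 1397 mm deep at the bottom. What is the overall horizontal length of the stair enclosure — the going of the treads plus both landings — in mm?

3258 / 186 = 17.516 → round up to 18 risers.
Riser R = 3258 / 18 = 181 mm, within the 186 mm limit.
Tread T = 616 − 2 × 181 = 254 mm (≥ 238 mm).
Treads = 18 − 1 = 17; going = 17 × 254 = 4318 mm.
Add landings: 4318 + 1254 + 1397 = 6969 mm.

6969 mm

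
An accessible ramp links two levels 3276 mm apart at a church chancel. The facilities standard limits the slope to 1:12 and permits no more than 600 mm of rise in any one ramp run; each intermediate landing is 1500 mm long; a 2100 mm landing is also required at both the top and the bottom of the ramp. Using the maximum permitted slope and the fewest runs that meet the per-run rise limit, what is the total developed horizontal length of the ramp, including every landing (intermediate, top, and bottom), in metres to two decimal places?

51.01 m

3276 / 600 = 5.460 → round up to 6 ramp runs. That means 5 intermediate landings.
Ramp run (horizontal) at 1:12: 3276 × 12 = 39312 mm.
Intermediate landings: 5 × 1500 = 7500 mm.
Top and bottom landings: 2 × 2100 = 4200 mm.
Total = 39312 + 7500 + 4200 = 51012 mm.
= 51.01 m.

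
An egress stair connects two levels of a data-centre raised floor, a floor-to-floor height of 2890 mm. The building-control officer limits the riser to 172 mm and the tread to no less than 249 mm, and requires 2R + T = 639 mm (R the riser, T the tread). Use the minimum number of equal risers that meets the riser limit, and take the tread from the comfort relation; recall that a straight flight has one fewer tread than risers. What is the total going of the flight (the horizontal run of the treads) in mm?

2890 / 172 = 16.80, so 17 risers are needed.
Each riser is 2890/17 = 170 mm (≤ 172 mm).
Tread T = 639 − 2 × 170 = 299 mm (≥ 249 mm).
Treads = 17 − 1 = 16; going = 16 × 299 = 4784 mm.

4784 mm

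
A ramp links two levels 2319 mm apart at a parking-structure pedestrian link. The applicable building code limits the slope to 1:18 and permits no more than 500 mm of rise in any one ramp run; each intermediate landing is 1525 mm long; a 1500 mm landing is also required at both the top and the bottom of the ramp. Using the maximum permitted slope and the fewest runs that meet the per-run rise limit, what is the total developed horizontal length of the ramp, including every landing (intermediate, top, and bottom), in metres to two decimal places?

⌈2319/500⌉ = 5 ramp runs. That means 4 intermediate landings.
Horizontal run for 2319 mm of rise at 1:18 is 2319 × 18 = 41742 mm.
Intermediate landings: 4 × 1525 = 6100 mm.
Top and bottom landings: 2 × 1500 = 3000 mm.
Total = 41742 + 6100 + 3000 = 50842 mm.
= 50.84 m.

50.84 m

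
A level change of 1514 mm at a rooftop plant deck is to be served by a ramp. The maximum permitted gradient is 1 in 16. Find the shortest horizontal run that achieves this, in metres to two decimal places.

Run = rise × 16 = 1514 × 16 = 24224 mm.
24224 mm = 24.22 m.

24.22 m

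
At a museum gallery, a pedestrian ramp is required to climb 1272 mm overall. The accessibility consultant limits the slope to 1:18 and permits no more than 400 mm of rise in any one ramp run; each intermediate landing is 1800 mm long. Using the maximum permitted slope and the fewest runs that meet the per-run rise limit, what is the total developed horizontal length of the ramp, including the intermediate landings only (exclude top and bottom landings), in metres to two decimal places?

1272 / 400 = 3.18, so 4 ramp runs are needed. That means 3 intermediate landings.
Horizontal run for 1272 mm of rise at 1:18 is 1272 × 18 = 22896 mm.
3 intermediate landings contribute 3 × 1800 = 5400 mm.
Developed length = 22896 + 5400 = 28296 mm.
= 28.30 m.

28.30 m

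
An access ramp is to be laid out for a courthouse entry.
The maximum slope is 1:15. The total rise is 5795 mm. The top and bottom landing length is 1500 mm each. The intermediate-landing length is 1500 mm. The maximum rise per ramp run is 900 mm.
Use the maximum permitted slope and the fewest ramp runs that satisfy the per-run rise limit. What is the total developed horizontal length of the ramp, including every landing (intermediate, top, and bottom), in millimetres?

At most 900 each: 5795/900 = 6.44, giving 7 ramp runs. That means 6 intermediate landings.
Ramp run (horizontal) at 1:15: 5795 × 15 = 86925 mm.
Intermediate landings: 6 × 1500 = 9000 mm.
Top and bottom landings: 2 × 1500 = 3000 mm.
Total = 86925 + 9000 + 3000 = 98925 mm.

98925 mm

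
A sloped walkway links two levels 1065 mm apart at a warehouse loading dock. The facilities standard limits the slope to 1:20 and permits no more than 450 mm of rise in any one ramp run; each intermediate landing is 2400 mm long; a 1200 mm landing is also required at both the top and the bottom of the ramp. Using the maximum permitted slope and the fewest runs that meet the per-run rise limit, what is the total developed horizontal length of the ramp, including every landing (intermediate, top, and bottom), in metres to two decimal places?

⌈1065/450⌉ = 3 ramp runs. That means 2 intermediate landings.
Ramp run (horizontal) at 1:20: 1065 × 20 = 21300 mm.
2 intermediate landings contribute 2 × 2400 = 4800 mm.
Top and bottom landings: 2 × 1200 = 2400 mm.
Total = 21300 + 4800 + 2400 = 28500 mm.
= 28.50 m.

28.50 m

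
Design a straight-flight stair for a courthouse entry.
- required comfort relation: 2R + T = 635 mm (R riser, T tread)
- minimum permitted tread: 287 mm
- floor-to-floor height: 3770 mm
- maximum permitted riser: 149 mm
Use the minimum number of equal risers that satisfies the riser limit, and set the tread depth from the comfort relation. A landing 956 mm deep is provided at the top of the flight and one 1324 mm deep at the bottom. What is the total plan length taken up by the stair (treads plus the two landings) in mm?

3770 / 149 = 25.30, so 26 risers are needed.
Each riser is 3770/26 = 145 mm (≤ 149 mm).
From 2R + T = 635: T = 635 − 290 = 345 mm.
Treads = 26 − 1 = 25; going = 25 × 345 = 8625 mm.
Add landings: 8625 + 956 + 1324 = 10905 mm.

10905 mm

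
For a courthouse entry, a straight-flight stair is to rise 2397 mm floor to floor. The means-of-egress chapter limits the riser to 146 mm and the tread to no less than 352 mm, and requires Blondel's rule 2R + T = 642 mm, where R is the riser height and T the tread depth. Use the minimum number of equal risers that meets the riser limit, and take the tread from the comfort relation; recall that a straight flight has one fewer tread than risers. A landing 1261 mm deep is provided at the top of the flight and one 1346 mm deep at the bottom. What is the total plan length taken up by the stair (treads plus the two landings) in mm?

2397 / 146 = 16.42, so 17 risers are needed.
Each riser is 2397/17 = 141 mm (≤ 146 mm).
From 2R + T = 642: T = 642 − 282 = 360 mm.
Going = (17 − 1) × 360 = 5760 mm.
Enclosure = 5760 + 1261 + 1346 = 8367 mm.

8367 mm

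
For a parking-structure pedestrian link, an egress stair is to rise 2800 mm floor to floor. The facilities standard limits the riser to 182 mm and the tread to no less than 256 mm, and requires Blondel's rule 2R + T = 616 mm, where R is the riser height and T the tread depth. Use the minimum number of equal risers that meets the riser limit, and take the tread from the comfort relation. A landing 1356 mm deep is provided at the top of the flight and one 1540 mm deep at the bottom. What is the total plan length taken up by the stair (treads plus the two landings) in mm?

⌈2800/182⌉ = 16 risers.
Riser R = 2800 / 16 = 175 mm, within the 182 mm limit.
T = 616 − 2·175 = 266 mm, which satisfies the 256 mm minimum.
Going = (16 − 1) × 266 = 3990 mm.
Add landings: 3990 + 1356 + 1540 = 6886 mm.

6886 mm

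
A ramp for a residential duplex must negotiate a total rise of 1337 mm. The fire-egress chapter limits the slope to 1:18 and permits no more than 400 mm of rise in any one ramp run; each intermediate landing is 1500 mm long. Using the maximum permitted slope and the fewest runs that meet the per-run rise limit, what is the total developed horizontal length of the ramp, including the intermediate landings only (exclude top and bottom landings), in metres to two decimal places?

1337 / 400 = 3.342 → round up to 4 ramp runs. That means 3 intermediate landings.
Horizontal run for 1337 mm of rise at 1:18 is 1337 × 18 = 24066 mm.
Intermediate landings: 3 × 1500 = 4500 mm.
Developed length = 24066 + 4500 = 28566 mm.
= 28.57 m.

28.57 m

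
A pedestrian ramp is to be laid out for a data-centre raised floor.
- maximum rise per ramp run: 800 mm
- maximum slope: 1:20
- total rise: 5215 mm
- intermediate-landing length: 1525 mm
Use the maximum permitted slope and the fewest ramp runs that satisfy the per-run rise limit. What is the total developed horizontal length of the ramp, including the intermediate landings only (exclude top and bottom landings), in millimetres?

113450 mm

⌈5215/800⌉ = 7 ramp runs. That means 6 intermediate landings.
Ramp run (horizontal) at 1:20: 5215 × 20 = 104300 mm.
Intermediate landings: 6 × 1525 = 9150 mm.
Developed length = 104300 + 9150 = 113450 mm.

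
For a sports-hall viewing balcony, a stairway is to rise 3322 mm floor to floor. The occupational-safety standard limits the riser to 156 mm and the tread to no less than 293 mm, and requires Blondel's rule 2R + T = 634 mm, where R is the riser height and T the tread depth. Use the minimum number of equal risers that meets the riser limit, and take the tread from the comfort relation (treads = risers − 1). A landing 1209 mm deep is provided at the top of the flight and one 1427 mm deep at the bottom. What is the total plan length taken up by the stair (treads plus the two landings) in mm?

9608 mm

⌈3322/156⌉ = 22 risers.
Riser R = 3322 / 22 = 151 mm, within the 156 mm limit.
T = 634 − 2·151 = 332 mm, which satisfies the 293 mm minimum.
22 risers give 21 treads; going = 21 × 332 = 6972 mm.
Enclosure = 6972 + 1209 + 1427 = 9608 mm.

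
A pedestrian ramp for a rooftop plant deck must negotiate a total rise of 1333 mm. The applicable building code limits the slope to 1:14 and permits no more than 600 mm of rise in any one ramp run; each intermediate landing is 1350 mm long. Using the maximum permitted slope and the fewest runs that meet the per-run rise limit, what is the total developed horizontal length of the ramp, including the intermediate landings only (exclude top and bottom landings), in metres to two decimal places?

1333 / 600 = 2.22, so 3 ramp runs are needed. That means 2 intermediate landings.
Horizontal run for 1333 mm of rise at 1:14 is 1333 × 14 = 18662 mm.
2 intermediate landings contribute 2 × 1350 = 2700 mm.
Developed length = 18662 + 2700 = 21362 mm.
= 21.36 m.

21.36 m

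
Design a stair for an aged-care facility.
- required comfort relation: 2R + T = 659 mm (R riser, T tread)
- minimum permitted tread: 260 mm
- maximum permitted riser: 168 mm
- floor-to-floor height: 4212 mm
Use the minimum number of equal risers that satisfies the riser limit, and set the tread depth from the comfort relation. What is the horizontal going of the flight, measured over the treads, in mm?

8375 mm

⌈4212/168⌉ = 26 risers.
Riser R = 4212 / 26 = 162 mm, within the 168 mm limit.
From 2R + T = 659: T = 659 − 324 = 335 mm.
26 risers give 25 treads; going = 25 × 335 = 8375 mm.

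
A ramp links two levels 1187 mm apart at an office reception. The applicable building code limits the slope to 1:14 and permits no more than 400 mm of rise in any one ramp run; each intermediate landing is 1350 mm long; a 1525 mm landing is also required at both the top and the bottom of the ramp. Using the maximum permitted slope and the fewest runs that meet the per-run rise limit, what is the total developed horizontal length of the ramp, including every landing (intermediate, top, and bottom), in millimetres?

22368 mm

⌈1187/400⌉ = 3 ramp runs. That means 2 intermediate landings.
Ramp run (horizontal) at 1:14: 1187 × 14 = 16618 mm.
Intermediate landings: 2 × 1350 = 2700 mm.
Top and bottom landings: 2 × 1525 = 3050 mm.
Total = 16618 + 2700 + 3050 = 22368 mm.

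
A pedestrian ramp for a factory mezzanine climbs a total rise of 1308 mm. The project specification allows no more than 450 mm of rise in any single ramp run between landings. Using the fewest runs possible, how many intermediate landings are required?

1308 / 450 = 2.91, so 3 ramp runs are needed.
3 runs are separated by 2 intermediate landings.

2 intermediate landings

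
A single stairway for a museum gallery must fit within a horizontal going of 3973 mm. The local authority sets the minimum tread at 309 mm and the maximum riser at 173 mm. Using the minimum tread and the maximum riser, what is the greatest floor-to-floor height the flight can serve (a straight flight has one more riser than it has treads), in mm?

2249 mm

Treads that fit: ⌊3973 / 309⌋ = 12.
Risers = treads + 1 = 13.
Maximum height = 13 × 173 = 2249 mm.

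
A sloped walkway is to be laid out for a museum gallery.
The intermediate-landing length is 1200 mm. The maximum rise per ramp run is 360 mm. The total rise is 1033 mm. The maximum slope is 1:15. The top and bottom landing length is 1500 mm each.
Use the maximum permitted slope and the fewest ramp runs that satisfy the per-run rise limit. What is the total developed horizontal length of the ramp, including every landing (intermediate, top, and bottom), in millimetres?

⌈1033/360⌉ = 3 ramp runs. That means 2 intermediate landings.
Horizontal run for 1033 mm of rise at 1:15 is 1033 × 15 = 15495 mm.
2 intermediate landings contribute 2 × 1200 = 2400 mm.
Top and bottom landings: 2 × 1500 = 3000 mm.
Total = 15495 + 2400 + 3000 = 20895 mm.

20895 mm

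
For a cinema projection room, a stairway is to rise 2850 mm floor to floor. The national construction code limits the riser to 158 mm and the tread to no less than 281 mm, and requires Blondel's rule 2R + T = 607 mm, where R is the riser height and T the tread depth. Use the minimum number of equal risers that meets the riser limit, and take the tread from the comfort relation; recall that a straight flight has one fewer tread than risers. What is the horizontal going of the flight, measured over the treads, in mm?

5526 mm

At most 158 each: 2850/158 = 18.04, giving 19 risers.
Riser R = 2850 / 19 = 150 mm, within the 158 mm limit.
T = 607 − 2·150 = 307 mm, which satisfies the 281 mm minimum.
Treads = 19 − 1 = 18; going = 18 × 307 = 5526 mm.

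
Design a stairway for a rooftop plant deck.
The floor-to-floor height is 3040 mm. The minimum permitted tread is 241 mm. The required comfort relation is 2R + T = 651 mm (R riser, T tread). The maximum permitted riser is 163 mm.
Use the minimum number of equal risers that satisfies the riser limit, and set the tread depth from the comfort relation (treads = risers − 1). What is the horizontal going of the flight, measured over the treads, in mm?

3040 / 163 = 18.650 → round up to 19 risers.
Each riser is 3040/19 = 160 mm (≤ 163 mm).
T = 651 − 2·160 = 331 mm, which satisfies the 241 mm minimum.
19 risers give 18 treads; going = 18 × 331 = 5958 mm.

5958 mm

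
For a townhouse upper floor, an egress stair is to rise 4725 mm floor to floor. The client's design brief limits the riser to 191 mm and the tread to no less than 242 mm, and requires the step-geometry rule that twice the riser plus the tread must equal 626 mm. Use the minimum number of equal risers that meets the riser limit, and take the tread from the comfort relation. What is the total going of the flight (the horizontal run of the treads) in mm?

⌈4725/191⌉ = 25 risers.
Riser R = 4725 / 25 = 189 mm, within the 191 mm limit.
T = 626 − 2·189 = 248 mm, which satisfies the 242 mm minimum.
Treads = 25 − 1 = 24; going = 24 × 248 = 5952 mm.

5952 mm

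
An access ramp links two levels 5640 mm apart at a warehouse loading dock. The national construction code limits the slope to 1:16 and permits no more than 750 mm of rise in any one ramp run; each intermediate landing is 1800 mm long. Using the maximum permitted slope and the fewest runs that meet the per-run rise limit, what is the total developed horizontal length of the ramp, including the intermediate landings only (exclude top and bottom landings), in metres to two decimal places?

102.84 m

5640 / 750 = 7.52, so 8 ramp runs are needed. That means 7 intermediate landings.
Ramp run (horizontal) at 1:16: 5640 × 16 = 90240 mm.
Intermediate landings: 7 × 1800 = 12600 mm.
Total developed length = 90240 + 12600 = 102840 mm.
= 102.84 m.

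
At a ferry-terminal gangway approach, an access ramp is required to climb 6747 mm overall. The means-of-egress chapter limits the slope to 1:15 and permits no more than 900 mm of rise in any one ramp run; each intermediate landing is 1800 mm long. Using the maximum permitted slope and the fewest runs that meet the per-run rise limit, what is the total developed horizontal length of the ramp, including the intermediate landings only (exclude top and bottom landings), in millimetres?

⌈6747/900⌉ = 8 ramp runs. That means 7 intermediate landings.
Horizontal run for 6747 mm of rise at 1:15 is 6747 × 15 = 101205 mm.
7 intermediate landings contribute 7 × 1800 = 12600 mm.
Total developed length = 101205 + 12600 = 113805 mm.

113805 mm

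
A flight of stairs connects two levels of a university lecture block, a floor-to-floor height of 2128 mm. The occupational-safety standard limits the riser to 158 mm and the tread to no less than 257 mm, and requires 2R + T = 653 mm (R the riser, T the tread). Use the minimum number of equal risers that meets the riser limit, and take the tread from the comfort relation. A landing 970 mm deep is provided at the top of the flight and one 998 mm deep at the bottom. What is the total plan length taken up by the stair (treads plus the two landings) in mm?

At most 158 each: 2128/158 = 13.47, giving 14 risers.
R = 2128 ÷ 14 = 152 mm.
Tread T = 653 − 2 × 152 = 349 mm (≥ 257 mm).
14 risers give 13 treads; going = 13 × 349 = 4537 mm.
Add landings: 4537 + 970 + 998 = 6505 mm.

6505 mm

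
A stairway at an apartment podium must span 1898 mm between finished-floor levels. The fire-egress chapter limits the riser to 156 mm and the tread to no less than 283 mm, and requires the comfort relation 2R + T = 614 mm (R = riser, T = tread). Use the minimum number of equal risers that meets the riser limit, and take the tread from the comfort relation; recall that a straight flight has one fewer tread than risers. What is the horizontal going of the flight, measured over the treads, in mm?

3864 mm

1898 / 156 = 12.167 → round up to 13 risers.
Each riser is 1898/13 = 146 mm (≤ 156 mm).
Tread T = 614 − 2 × 146 = 322 mm (≥ 283 mm).
Going = (13 − 1) × 322 = 3864 mm.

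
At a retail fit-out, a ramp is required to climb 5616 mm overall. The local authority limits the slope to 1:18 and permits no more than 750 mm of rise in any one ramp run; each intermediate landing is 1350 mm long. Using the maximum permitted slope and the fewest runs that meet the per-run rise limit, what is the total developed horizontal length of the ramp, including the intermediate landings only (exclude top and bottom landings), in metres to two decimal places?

At most 750 each: 5616/750 = 7.49, giving 8 ramp runs. That means 7 intermediate landings.
Horizontal run for 5616 mm of rise at 1:18 is 5616 × 18 = 101088 mm.
Intermediate landings: 7 × 1350 = 9450 mm.
Total developed length = 101088 + 9450 = 110538 mm.
= 110.54 m.

110.54 m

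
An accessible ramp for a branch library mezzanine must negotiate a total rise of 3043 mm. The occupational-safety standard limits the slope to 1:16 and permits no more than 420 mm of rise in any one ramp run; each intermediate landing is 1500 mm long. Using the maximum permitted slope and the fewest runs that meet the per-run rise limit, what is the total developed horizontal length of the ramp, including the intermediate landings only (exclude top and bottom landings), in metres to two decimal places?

59.19 m

At most 420 each: 3043/420 = 7.25, giving 8 ramp runs. That means 7 intermediate landings.
Ramp run (horizontal) at 1:16: 3043 × 16 = 48688 mm.
Intermediate landings: 7 × 1500 = 10500 mm.
Developed length = 48688 + 10500 = 59188 mm.
= 59.19 m.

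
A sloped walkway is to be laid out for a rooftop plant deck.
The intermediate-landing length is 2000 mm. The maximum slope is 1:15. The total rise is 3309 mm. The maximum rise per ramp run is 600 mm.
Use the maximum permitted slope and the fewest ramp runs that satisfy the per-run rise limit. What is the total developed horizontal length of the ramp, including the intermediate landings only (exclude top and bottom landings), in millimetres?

3309 / 600 = 5.51, so 6 ramp runs are needed. That means 5 intermediate landings.
Horizontal run for 3309 mm of rise at 1:15 is 3309 × 15 = 49635 mm.
Intermediate landings: 5 × 2000 = 10000 mm.
Total developed length = 49635 + 10000 = 59635 mm.

59635 mm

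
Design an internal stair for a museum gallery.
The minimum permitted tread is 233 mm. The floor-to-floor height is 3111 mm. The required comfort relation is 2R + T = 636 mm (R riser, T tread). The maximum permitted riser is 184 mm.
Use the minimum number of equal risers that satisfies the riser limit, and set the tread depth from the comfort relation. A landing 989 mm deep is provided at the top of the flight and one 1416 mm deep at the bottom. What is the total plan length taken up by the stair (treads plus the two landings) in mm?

6725 mm

3111 / 184 = 16.908 → round up to 17 risers.
R = 3111 ÷ 17 = 183 mm.
T = 636 − 2·183 = 270 mm, which satisfies the 233 mm minimum.
Going = (17 − 1) × 270 = 4320 mm.
Enclosure = 4320 + 989 + 1416 = 6725 mm.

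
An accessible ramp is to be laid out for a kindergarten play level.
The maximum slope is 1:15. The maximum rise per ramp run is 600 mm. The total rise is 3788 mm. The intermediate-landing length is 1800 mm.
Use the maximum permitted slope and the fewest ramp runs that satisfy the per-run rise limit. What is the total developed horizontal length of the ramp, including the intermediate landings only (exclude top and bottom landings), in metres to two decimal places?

At most 600 each: 3788/600 = 6.31, giving 7 ramp runs. That means 6 intermediate landings.
Horizontal run for 3788 mm of rise at 1:15 is 3788 × 15 = 56820 mm.
Intermediate landings: 6 × 1800 = 10800 mm.
Total developed length = 56820 + 10800 = 67620 mm.
= 67.62 m.

67.62 m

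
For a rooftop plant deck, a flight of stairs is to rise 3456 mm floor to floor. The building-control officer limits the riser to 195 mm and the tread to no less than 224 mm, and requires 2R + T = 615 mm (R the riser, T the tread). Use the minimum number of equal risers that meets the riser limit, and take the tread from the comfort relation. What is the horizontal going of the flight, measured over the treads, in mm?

3456 / 195 = 17.72, so 18 risers are needed.
R = 3456 ÷ 18 = 192 mm.
Tread T = 615 − 2 × 192 = 231 mm (≥ 224 mm).
18 risers give 17 treads; going = 17 × 231 = 3927 mm.

3927 mm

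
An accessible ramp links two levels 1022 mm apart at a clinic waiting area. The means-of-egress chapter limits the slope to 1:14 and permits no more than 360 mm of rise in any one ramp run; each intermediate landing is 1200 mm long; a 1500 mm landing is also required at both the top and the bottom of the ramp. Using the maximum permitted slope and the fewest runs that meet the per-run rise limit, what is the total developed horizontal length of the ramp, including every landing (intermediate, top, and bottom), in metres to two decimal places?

1022 / 360 = 2.84, so 3 ramp runs are needed. That means 2 intermediate landings.
Horizontal run for 1022 mm of rise at 1:14 is 1022 × 14 = 14308 mm.
2 intermediate landings contribute 2 × 1200 = 2400 mm.
Top and bottom landings: 2 × 1500 = 3000 mm.
Total = 14308 + 2400 + 3000 = 19708 mm.
= 19.71 m.

19.71 m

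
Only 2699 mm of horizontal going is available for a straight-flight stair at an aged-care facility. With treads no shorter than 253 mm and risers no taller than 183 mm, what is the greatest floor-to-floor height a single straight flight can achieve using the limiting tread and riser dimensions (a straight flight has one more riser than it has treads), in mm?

Treads that fit: ⌊2699 / 253⌋ = 10.
Risers = treads + 1 = 11.
Maximum height = 11 × 183 = 2013 mm.

2013 mm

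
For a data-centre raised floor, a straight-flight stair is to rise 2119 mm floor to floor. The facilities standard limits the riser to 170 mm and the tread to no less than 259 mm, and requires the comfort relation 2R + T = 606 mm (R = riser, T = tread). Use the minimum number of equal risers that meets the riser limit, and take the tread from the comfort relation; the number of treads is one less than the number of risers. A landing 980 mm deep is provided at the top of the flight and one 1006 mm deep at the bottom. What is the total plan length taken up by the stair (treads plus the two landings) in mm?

2119 / 170 = 12.46, so 13 risers are needed.
Each riser is 2119/13 = 163 mm (≤ 170 mm).
From 2R + T = 606: T = 606 − 326 = 280 mm.
Treads = 13 − 1 = 12; going = 12 × 280 = 3360 mm.
Enclosure = 3360 + 980 + 1006 = 5346 mm.

5346 mm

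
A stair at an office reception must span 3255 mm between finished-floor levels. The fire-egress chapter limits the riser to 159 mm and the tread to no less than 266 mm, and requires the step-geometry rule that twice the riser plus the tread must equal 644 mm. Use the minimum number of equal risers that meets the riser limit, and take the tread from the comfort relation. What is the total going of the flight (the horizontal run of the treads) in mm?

6680 mm

3255 / 159 = 20.472 → round up to 21 risers.
Each riser is 3255/21 = 155 mm (≤ 159 mm).
T = 644 − 2·155 = 334 mm, which satisfies the 266 mm minimum.
21 risers give 20 treads; going = 20 × 334 = 6680 mm.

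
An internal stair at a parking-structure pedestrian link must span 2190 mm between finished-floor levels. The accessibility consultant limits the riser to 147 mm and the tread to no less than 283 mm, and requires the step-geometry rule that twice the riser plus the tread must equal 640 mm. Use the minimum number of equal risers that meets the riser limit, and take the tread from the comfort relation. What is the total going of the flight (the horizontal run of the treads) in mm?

⌈2190/147⌉ = 15 risers.
Riser R = 2190 / 15 = 146 mm, within the 147 mm limit.
T = 640 − 2·146 = 348 mm, which satisfies the 283 mm minimum.
Treads = 15 − 1 = 14; going = 14 × 348 = 4872 mm.

4872 mm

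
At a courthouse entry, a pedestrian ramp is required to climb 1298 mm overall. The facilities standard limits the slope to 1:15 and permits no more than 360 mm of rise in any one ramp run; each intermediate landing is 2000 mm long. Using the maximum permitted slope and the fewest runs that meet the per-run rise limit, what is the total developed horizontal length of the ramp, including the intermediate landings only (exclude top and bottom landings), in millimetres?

25470 mm

At most 360 each: 1298/360 = 3.61, giving 4 ramp runs. That means 3 intermediate landings.
Ramp run (horizontal) at 1:15: 1298 × 15 = 19470 mm.
Intermediate landings: 3 × 2000 = 6000 mm.
Developed length = 19470 + 6000 = 25470 mm.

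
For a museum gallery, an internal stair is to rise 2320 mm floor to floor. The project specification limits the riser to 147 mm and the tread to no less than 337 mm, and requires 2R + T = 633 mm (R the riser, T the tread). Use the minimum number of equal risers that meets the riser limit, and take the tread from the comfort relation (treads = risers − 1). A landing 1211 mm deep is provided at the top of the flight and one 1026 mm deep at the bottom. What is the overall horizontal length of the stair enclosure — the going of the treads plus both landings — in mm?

7382 mm

2320 / 147 = 15.782 → round up to 16 risers.
Each riser is 2320/16 = 145 mm (≤ 147 mm).
Tread T = 633 − 2 × 145 = 343 mm (≥ 337 mm).
Going = (16 − 1) × 343 = 5145 mm.
Add landings: 5145 + 1211 + 1026 = 7382 mm.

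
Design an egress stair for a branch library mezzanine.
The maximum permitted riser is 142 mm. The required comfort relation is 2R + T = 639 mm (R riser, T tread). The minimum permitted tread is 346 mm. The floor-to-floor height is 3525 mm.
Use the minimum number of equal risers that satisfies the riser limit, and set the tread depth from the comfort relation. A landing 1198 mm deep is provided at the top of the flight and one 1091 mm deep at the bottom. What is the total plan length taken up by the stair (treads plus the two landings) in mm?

10857 mm

3525 / 142 = 24.82, so 25 risers are needed.
R = 3525 ÷ 25 = 141 mm.
From 2R + T = 639: T = 639 − 282 = 357 mm.
Treads = 25 − 1 = 24; going = 24 × 357 = 8568 mm.
Add landings: 8568 + 1198 + 1091 = 10857 mm.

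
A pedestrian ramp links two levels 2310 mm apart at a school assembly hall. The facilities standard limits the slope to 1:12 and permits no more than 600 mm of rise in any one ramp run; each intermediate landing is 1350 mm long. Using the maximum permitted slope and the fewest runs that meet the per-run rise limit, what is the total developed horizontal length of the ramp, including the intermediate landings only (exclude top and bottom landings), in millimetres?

2310 / 600 = 3.850 → round up to 4 ramp runs. That means 3 intermediate landings.
Ramp run (horizontal) at 1:12: 2310 × 12 = 27720 mm.
Intermediate landings: 3 × 1350 = 4050 mm.
Total developed length = 27720 + 4050 = 31770 mm.

31770 mm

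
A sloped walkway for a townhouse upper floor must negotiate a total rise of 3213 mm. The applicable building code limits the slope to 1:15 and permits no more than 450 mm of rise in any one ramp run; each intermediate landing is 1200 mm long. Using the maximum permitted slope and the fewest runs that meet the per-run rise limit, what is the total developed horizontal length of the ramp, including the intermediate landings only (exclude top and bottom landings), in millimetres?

56595 mm

At most 450 each: 3213/450 = 7.14, giving 8 ramp runs. That means 7 intermediate landings.
Ramp run (horizontal) at 1:15: 3213 × 15 = 48195 mm.
Intermediate landings: 7 × 1200 = 8400 mm.
Total developed length = 48195 + 8400 = 56595 mm.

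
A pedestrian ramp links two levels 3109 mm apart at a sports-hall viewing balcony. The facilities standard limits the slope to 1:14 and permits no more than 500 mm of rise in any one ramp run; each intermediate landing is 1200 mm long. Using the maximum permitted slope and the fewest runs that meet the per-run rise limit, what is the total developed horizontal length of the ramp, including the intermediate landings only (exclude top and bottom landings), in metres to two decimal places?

50.73 m

⌈3109/500⌉ = 7 ramp runs. That means 6 intermediate landings.
Ramp run (horizontal) at 1:14: 3109 × 14 = 43526 mm.
Intermediate landings: 6 × 1200 = 7200 mm.
Developed length = 43526 + 7200 = 50726 mm.
= 50.73 m.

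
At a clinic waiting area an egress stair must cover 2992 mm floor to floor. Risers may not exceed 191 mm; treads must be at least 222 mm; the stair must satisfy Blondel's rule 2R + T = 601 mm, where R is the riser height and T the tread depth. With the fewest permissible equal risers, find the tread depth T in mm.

⌈2992/191⌉ = 16 risers.
R = 2992 ÷ 16 = 187 mm.
T = 601 − 2·187 = 227 mm, which satisfies the 222 mm minimum.

227 mm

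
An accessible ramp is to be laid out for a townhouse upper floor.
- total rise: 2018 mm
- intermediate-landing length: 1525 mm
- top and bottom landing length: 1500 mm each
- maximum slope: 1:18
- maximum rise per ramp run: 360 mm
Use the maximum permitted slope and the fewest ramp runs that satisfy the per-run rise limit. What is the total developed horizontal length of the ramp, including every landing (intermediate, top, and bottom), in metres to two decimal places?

46.95 m

At most 360 each: 2018/360 = 5.61, giving 6 ramp runs. That means 5 intermediate landings.
Horizontal run for 2018 mm of rise at 1:18 is 2018 × 18 = 36324 mm.
5 intermediate landings contribute 5 × 1525 = 7625 mm.
Top and bottom landings: 2 × 1500 = 3000 mm.
Total = 36324 + 7625 + 3000 = 46949 mm.
= 46.95 m.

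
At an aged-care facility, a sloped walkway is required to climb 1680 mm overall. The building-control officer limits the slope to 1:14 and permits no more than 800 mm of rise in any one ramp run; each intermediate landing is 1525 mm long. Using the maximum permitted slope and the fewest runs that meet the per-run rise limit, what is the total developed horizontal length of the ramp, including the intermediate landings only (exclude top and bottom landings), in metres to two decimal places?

1680 / 800 = 2.100 → round up to 3 ramp runs. That means 2 intermediate landings.
Horizontal run for 1680 mm of rise at 1:14 is 1680 × 14 = 23520 mm.
2 intermediate landings contribute 2 × 1525 = 3050 mm.
Total developed length = 23520 + 3050 = 26570 mm.
= 26.57 m.

26.57 m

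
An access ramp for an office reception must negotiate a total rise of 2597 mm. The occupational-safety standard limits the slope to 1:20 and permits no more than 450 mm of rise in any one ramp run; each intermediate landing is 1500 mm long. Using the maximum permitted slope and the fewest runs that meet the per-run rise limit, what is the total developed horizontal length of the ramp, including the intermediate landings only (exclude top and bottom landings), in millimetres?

2597 / 450 = 5.77, so 6 ramp runs are needed. That means 5 intermediate landings.
Ramp run (horizontal) at 1:20: 2597 × 20 = 51940 mm.
5 intermediate landings contribute 5 × 1500 = 7500 mm.
Developed length = 51940 + 7500 = 59440 mm.

59440 mm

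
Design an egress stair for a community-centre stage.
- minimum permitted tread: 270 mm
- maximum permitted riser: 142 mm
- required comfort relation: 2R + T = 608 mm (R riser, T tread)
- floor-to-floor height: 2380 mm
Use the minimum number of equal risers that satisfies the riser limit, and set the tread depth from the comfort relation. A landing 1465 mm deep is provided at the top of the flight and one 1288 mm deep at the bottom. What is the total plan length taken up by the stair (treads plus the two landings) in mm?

8001 mm

⌈2380/142⌉ = 17 risers.
R = 2380 ÷ 17 = 140 mm.
Tread T = 608 − 2 × 140 = 328 mm (≥ 270 mm).
Going = (17 − 1) × 328 = 5248 mm.
Enclosure = 5248 + 1465 + 1288 = 8001 mm.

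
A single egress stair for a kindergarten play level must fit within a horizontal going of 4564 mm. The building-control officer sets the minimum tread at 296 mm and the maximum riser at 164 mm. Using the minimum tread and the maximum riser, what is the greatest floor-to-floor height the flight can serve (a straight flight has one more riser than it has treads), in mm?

Treads that fit: ⌊4564 / 296⌋ = 15.
Risers = treads + 1 = 16.
Maximum height = 16 × 164 = 2624 mm.

2624 mm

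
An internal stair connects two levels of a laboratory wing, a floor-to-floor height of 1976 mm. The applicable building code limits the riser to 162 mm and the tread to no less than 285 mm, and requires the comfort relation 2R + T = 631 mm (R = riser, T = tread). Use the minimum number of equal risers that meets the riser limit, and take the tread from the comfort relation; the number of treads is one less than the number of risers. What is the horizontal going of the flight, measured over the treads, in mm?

3924 mm

⌈1976/162⌉ = 13 risers.
R = 1976 ÷ 13 = 152 mm.
From 2R + T = 631: T = 631 − 304 = 327 mm.
Going = (13 − 1) × 327 = 3924 mm.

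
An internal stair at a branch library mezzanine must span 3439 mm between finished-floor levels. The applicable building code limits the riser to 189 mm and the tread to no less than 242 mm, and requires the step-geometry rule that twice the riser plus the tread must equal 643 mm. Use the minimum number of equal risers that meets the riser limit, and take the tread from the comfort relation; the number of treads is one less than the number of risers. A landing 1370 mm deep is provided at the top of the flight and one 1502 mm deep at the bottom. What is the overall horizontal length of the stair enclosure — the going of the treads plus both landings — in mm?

7930 mm

3439 / 189 = 18.196 → round up to 19 risers.
Each riser is 3439/19 = 181 mm (≤ 189 mm).
From 2R + T = 643: T = 643 − 362 = 281 mm.
19 risers give 18 treads; going = 18 × 281 = 5058 mm.
Add landings: 5058 + 1370 + 1502 = 7930 mm.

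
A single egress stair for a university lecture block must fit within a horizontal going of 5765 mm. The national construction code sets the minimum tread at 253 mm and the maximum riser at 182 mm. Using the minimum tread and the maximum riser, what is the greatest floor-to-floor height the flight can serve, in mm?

4186 mm

5765 / 253 = 22.79, so 22 treads fit.
Risers = treads + 1 = 23.
Maximum height = 23 × 182 = 4186 mm.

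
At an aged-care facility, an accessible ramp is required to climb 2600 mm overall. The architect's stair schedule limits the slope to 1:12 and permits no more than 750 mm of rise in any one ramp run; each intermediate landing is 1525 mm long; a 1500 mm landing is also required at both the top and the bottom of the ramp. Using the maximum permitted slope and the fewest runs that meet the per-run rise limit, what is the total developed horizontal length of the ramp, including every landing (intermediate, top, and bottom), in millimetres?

⌈2600/750⌉ = 4 ramp runs. That means 3 intermediate landings.
Horizontal run for 2600 mm of rise at 1:12 is 2600 × 12 = 31200 mm.
Intermediate landings: 3 × 1525 = 4575 mm.
Top and bottom landings: 2 × 1500 = 3000 mm.
Total = 31200 + 4575 + 3000 = 38775 mm.

38775 mm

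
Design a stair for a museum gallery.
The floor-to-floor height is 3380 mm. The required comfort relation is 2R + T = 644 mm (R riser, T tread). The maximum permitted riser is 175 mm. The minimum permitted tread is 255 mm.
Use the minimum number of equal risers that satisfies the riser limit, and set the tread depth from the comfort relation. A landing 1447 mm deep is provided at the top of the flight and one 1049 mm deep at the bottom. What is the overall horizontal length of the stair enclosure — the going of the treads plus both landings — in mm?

8310 mm

3380 / 175 = 19.314 → round up to 20 risers.
Each riser is 3380/20 = 169 mm (≤ 175 mm).
T = 644 − 2·169 = 306 mm, which satisfies the 255 mm minimum.
20 risers give 19 treads; going = 19 × 306 = 5814 mm.
Enclosure = 5814 + 1447 + 1049 = 8310 mm.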